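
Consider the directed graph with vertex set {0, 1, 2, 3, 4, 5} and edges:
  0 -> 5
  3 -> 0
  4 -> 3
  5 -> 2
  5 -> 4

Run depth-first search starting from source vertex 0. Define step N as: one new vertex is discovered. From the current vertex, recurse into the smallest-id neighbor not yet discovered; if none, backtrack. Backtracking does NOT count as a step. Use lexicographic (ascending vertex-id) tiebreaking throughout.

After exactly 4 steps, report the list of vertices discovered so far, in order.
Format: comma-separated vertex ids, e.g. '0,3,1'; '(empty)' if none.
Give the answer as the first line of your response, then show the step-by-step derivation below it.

0,5,2,4

step 1: discover 0; path=0; order=0
step 2: discover 5; path=0>5; order=0,5
step 3: discover 2; path=0>5>2; order=0,5,2
step 4: discover 4; path=0>5>4; order=0,5,2,4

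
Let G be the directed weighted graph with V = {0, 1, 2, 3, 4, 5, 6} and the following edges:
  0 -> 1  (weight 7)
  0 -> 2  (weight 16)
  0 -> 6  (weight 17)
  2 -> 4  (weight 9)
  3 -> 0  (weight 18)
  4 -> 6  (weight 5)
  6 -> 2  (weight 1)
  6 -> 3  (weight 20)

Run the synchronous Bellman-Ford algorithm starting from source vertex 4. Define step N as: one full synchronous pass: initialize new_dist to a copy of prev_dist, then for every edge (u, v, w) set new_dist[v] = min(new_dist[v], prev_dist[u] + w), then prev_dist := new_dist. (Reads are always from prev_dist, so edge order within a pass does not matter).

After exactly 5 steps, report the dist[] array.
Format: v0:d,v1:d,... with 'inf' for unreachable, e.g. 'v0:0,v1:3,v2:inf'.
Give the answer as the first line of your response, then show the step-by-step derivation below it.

v0:43,v1:50,v2:6,v3:25,v4:0,v5:inf,v6:5

step 1: dist = v0:inf,v1:inf,v2:inf,v3:inf,v4:0,v5:inf,v6:5
step 2: dist = v0:inf,v1:inf,v2:6,v3:25,v4:0,v5:inf,v6:5
step 3: dist = v0:43,v1:inf,v2:6,v3:25,v4:0,v5:inf,v6:5
step 4: dist = v0:43,v1:50,v2:6,v3:25,v4:0,v5:inf,v6:5
step 5: dist = v0:43,v1:50,v2:6,v3:25,v4:0,v5:inf,v6:5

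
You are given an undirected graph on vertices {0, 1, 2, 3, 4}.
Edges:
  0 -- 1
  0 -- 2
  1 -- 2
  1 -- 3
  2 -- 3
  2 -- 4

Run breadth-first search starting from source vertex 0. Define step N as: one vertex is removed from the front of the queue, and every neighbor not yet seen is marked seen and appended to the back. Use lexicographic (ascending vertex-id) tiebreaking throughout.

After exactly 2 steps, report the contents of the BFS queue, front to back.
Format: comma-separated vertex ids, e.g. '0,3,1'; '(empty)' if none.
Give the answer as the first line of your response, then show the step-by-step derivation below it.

2,3

step 1: dequeue 0; queue=[1,2]; order=0
step 2: dequeue 1; queue=[2,3]; order=0,1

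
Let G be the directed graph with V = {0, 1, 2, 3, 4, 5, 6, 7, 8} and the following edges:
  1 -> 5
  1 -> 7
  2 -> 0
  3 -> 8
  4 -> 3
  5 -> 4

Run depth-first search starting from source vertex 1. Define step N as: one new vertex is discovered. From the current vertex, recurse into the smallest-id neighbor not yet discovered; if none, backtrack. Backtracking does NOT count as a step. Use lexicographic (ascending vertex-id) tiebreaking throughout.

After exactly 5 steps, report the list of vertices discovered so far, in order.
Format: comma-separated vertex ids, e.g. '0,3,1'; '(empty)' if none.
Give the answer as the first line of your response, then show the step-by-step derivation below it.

1,5,4,3,8

step 1: discover 1; path=1; order=1
step 2: discover 5; path=1>5; order=1,5
step 3: discover 4; path=1>5>4; order=1,5,4
step 4: discover 3; path=1>5>4>3; order=1,5,4,3
step 5: discover 8; path=1>5>4>3>8; order=1,5,4,3,8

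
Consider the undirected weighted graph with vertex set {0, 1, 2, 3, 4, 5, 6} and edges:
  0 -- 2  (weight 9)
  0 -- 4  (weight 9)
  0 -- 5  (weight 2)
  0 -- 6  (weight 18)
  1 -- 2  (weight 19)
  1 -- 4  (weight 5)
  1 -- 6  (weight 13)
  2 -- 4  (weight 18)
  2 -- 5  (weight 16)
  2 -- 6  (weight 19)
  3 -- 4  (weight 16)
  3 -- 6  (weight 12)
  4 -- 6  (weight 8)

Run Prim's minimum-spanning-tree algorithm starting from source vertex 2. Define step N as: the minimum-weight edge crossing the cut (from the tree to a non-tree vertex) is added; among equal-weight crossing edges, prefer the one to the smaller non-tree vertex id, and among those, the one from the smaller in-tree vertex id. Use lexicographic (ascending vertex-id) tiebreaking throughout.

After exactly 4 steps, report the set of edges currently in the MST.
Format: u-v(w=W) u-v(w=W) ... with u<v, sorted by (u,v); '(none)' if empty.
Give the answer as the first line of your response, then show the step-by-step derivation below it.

0-2(w=9) 0-4(w=9) 0-5(w=2) 1-4(w=5)

step 1: add edge 0-2 (w=9); MST = {0-2(w=9)}
step 2: add edge 0-5 (w=2); MST = {0-2(w=9) 0-5(w=2)}
step 3: add edge 0-4 (w=9); MST = {0-2(w=9) 0-4(w=9) 0-5(w=2)}
step 4: add edge 1-4 (w=5); MST = {0-2(w=9) 0-4(w=9) 0-5(w=2) 1-4(w=5)}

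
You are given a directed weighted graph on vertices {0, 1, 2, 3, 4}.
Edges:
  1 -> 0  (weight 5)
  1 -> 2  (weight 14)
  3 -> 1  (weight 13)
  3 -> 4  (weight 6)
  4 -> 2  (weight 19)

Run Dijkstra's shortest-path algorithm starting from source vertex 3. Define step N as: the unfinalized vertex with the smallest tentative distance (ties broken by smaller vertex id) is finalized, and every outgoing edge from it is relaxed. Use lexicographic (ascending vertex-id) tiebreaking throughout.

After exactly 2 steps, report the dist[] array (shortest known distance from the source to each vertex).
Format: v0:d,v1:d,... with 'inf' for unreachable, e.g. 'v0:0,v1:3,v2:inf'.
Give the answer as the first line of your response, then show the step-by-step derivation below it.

v0:inf,v1:13,v2:25,v3:0,v4:6

step 1: dist = v0:inf,v1:13,v2:inf,v3:0,v4:6
step 2: dist = v0:inf,v1:13,v2:25,v3:0,v4:6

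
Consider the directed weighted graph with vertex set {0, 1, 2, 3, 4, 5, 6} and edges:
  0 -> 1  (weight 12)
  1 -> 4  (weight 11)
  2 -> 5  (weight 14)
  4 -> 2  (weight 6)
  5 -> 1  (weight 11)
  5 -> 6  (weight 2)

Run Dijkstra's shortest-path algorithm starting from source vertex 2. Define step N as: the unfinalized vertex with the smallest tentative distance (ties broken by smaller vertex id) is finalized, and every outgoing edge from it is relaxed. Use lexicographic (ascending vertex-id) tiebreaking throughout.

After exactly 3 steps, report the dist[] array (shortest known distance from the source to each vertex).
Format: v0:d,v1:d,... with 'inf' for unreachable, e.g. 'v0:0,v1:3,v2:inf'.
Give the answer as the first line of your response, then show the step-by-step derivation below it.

v0:inf,v1:25,v2:0,v3:inf,v4:inf,v5:14,v6:16

step 1: dist = v0:inf,v1:inf,v2:0,v3:inf,v4:inf,v5:14,v6:inf
step 2: dist = v0:inf,v1:25,v2:0,v3:inf,v4:inf,v5:14,v6:16
step 3: dist = v0:inf,v1:25,v2:0,v3:inf,v4:inf,v5:14,v6:16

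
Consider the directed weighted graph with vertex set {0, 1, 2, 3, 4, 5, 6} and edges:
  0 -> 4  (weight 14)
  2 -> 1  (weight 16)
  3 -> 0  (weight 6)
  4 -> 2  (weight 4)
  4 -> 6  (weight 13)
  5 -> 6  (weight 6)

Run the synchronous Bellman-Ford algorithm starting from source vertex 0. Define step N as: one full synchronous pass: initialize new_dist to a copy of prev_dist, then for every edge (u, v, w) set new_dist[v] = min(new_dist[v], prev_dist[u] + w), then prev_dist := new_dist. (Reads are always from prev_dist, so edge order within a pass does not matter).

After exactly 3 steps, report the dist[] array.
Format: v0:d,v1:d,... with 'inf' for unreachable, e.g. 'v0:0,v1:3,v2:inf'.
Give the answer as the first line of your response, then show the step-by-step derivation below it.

v0:0,v1:34,v2:18,v3:inf,v4:14,v5:inf,v6:27

step 1: dist = v0:0,v1:inf,v2:inf,v3:inf,v4:14,v5:inf,v6:inf
step 2: dist = v0:0,v1:inf,v2:18,v3:inf,v4:14,v5:inf,v6:27
step 3: dist = v0:0,v1:34,v2:18,v3:inf,v4:14,v5:inf,v6:27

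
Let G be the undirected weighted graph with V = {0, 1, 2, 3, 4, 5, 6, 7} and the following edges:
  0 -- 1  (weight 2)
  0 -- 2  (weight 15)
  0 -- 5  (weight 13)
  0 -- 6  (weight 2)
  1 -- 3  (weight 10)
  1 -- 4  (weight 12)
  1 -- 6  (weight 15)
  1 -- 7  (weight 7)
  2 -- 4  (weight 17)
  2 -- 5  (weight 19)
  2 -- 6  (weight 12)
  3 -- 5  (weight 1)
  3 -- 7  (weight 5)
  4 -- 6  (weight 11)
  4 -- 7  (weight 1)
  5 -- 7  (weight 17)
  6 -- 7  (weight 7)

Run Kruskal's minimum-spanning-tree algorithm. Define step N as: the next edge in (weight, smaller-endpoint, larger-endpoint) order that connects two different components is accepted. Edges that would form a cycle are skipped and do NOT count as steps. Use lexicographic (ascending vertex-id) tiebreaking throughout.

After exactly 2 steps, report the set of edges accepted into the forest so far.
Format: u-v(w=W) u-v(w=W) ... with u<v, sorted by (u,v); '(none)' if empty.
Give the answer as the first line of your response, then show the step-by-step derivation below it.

3-5(w=1) 4-7(w=1)

step 1: add edge 3-5 (w=1); MST = {3-5(w=1)}
step 2: add edge 4-7 (w=1); MST = {3-5(w=1) 4-7(w=1)}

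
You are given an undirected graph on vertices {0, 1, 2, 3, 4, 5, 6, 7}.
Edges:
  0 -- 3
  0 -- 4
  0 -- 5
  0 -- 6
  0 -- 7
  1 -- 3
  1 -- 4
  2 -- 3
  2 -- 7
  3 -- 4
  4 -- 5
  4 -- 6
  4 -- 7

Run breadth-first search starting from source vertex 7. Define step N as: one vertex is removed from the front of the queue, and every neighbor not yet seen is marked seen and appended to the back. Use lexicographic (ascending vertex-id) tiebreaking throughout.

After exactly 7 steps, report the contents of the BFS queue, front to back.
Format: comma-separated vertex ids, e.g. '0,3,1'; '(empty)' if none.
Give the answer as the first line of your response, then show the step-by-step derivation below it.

1

step 1: dequeue 7; queue=[0,2,4]; order=7
step 2: dequeue 0; queue=[2,4,3,5,6]; order=7,0
step 3: dequeue 2; queue=[4,3,5,6]; order=7,0,2
step 4: dequeue 4; queue=[3,5,6,1]; order=7,0,2,4
step 5: dequeue 3; queue=[5,6,1]; order=7,0,2,4,3
step 6: dequeue 5; queue=[6,1]; order=7,0,2,4,3,5
step 7: dequeue 6; queue=[1]; order=7,0,2,4,3,5,6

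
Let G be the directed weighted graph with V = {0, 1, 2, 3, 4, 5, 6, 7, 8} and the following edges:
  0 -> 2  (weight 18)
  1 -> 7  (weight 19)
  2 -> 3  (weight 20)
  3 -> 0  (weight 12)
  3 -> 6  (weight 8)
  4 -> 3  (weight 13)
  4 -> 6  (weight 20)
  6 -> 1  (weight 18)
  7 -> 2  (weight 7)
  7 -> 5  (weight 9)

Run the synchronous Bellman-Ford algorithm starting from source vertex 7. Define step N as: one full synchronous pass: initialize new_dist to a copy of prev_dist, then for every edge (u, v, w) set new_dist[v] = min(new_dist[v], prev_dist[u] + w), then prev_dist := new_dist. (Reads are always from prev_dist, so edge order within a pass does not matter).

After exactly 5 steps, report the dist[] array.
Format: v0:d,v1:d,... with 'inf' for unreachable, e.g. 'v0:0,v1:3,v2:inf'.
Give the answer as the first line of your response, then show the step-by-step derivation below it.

v0:39,v1:53,v2:7,v3:27,v4:inf,v5:9,v6:35,v7:0,v8:inf

step 1: dist = v0:inf,v1:inf,v2:7,v3:inf,v4:inf,v5:9,v6:inf,v7:0,v8:inf
step 2: dist = v0:inf,v1:inf,v2:7,v3:27,v4:inf,v5:9,v6:inf,v7:0,v8:inf
step 3: dist = v0:39,v1:inf,v2:7,v3:27,v4:inf,v5:9,v6:35,v7:0,v8:inf
step 4: dist = v0:39,v1:53,v2:7,v3:27,v4:inf,v5:9,v6:35,v7:0,v8:inf
step 5: dist = v0:39,v1:53,v2:7,v3:27,v4:inf,v5:9,v6:35,v7:0,v8:inf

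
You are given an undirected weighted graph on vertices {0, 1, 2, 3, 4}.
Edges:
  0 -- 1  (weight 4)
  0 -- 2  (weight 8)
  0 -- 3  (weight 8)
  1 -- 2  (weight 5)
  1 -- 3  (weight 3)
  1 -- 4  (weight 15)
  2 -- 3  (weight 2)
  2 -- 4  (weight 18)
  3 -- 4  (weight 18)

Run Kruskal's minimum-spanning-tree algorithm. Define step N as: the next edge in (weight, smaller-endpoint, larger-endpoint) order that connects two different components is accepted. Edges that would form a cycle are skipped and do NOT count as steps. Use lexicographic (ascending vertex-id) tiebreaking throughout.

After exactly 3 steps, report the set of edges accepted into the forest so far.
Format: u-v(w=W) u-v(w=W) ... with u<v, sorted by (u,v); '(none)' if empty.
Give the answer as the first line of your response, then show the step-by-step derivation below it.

0-1(w=4) 1-3(w=3) 2-3(w=2)

step 1: add edge 2-3 (w=2); MST = {2-3(w=2)}
step 2: add edge 1-3 (w=3); MST = {1-3(w=3) 2-3(w=2)}
step 3: add edge 0-1 (w=4); MST = {0-1(w=4) 1-3(w=3) 2-3(w=2)}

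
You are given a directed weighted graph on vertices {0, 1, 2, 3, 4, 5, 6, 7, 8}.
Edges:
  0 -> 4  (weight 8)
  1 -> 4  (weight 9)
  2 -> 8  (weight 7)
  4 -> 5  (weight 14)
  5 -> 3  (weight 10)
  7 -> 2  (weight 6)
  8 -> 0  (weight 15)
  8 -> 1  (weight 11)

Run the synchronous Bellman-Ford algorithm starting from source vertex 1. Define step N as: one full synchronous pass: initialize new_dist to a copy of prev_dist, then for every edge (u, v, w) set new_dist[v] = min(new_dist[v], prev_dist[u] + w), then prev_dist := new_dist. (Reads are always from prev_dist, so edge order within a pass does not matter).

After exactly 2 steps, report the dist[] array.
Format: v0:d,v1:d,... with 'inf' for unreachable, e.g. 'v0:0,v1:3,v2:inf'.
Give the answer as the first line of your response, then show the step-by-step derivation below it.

v0:inf,v1:0,v2:inf,v3:inf,v4:9,v5:23,v6:inf,v7:inf,v8:inf

step 1: dist = v0:inf,v1:0,v2:inf,v3:inf,v4:9,v5:inf,v6:inf,v7:inf,v8:inf
step 2: dist = v0:inf,v1:0,v2:inf,v3:inf,v4:9,v5:23,v6:inf,v7:inf,v8:inf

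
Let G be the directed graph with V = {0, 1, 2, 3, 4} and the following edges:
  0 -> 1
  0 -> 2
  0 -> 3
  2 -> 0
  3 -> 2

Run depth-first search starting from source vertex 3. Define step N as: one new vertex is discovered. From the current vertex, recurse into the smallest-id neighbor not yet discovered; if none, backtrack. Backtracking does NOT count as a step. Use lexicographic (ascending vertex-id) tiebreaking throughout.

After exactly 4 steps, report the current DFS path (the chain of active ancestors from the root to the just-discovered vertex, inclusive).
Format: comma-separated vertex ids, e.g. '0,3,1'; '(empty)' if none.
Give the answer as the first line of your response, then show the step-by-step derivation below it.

3,2,0,1

step 1: discover 3; path=3; order=3
step 2: discover 2; path=3>2; order=3,2
step 3: discover 0; path=3>2>0; order=3,2,0
step 4: discover 1; path=3>2>0>1; order=3,2,0,1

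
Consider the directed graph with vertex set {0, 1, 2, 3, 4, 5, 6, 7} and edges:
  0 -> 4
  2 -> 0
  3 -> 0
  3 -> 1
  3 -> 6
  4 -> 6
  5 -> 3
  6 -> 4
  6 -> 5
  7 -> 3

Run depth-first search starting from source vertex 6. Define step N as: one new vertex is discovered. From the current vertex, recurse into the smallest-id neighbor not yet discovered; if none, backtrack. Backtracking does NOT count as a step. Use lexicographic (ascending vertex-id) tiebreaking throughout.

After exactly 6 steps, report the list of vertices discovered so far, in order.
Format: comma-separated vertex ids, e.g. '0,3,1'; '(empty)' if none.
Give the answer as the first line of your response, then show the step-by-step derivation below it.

6,4,5,3,0,1

step 1: discover 6; path=6; order=6
step 2: discover 4; path=6>4; order=6,4
step 3: discover 5; path=6>5; order=6,4,5
step 4: discover 3; path=6>5>3; order=6,4,5,3
step 5: discover 0; path=6>5>3>0; order=6,4,5,3,0
step 6: discover 1; path=6>5>3>1; order=6,4,5,3,0,1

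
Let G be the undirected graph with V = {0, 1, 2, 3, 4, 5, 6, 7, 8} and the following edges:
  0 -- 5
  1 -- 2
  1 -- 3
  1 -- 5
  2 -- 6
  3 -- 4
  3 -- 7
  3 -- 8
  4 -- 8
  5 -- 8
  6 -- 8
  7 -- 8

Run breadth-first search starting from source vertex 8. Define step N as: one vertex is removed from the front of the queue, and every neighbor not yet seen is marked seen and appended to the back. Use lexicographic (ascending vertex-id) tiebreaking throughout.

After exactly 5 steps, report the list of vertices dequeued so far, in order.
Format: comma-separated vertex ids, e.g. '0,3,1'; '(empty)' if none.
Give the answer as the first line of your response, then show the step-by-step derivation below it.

8,3,4,5,6

step 1: dequeue 8; queue=[3,4,5,6,7]; order=8
step 2: dequeue 3; queue=[4,5,6,7,1]; order=8,3
step 3: dequeue 4; queue=[5,6,7,1]; order=8,3,4
step 4: dequeue 5; queue=[6,7,1,0]; order=8,3,4,5
step 5: dequeue 6; queue=[7,1,0,2]; order=8,3,4,5,6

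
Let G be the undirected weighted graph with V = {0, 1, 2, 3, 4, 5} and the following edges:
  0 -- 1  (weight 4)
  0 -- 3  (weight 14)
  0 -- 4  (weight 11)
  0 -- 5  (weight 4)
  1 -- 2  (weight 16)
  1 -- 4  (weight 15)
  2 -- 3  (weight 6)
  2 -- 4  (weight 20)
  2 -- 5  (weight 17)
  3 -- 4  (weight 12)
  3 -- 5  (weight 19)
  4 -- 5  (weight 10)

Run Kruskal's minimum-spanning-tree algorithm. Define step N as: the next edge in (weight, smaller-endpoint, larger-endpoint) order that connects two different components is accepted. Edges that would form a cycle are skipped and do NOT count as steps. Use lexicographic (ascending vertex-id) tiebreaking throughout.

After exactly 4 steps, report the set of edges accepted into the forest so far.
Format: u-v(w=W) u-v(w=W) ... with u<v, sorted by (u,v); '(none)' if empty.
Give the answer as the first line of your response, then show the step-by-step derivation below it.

0-1(w=4) 0-5(w=4) 2-3(w=6) 4-5(w=10)

step 1: add edge 0-1 (w=4); MST = {0-1(w=4)}
step 2: add edge 0-5 (w=4); MST = {0-1(w=4) 0-5(w=4)}
step 3: add edge 2-3 (w=6); MST = {0-1(w=4) 0-5(w=4) 2-3(w=6)}
step 4: add edge 4-5 (w=10); MST = {0-1(w=4) 0-5(w=4) 2-3(w=6) 4-5(w=10)}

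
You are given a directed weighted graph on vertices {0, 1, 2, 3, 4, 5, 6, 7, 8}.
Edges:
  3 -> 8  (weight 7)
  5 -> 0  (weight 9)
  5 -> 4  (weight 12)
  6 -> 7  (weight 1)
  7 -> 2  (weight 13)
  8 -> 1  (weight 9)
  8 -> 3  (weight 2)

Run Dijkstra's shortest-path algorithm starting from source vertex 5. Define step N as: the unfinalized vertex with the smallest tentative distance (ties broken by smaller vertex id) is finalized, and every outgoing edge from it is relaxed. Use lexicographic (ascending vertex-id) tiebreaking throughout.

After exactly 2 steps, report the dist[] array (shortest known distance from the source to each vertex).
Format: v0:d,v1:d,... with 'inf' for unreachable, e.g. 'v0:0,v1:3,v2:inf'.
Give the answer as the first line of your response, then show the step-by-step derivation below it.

v0:9,v1:inf,v2:inf,v3:inf,v4:12,v5:0,v6:inf,v7:inf,v8:inf

step 1: dist = v0:9,v1:inf,v2:inf,v3:inf,v4:12,v5:0,v6:inf,v7:inf,v8:inf
step 2: dist = v0:9,v1:inf,v2:inf,v3:inf,v4:12,v5:0,v6:inf,v7:inf,v8:inf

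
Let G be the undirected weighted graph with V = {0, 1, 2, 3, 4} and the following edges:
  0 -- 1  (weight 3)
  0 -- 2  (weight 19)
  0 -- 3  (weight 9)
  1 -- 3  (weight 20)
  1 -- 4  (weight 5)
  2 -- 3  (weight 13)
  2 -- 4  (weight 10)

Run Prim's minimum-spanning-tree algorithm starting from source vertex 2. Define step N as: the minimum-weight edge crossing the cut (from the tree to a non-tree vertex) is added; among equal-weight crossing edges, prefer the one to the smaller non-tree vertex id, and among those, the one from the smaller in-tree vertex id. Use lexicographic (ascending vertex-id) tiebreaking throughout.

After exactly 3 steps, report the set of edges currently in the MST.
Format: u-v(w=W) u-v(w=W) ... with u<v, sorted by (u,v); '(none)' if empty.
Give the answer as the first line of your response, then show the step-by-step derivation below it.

0-1(w=3) 1-4(w=5) 2-4(w=10)

step 1: add edge 2-4 (w=10); MST = {2-4(w=10)}
step 2: add edge 1-4 (w=5); MST = {1-4(w=5) 2-4(w=10)}
step 3: add edge 0-1 (w=3); MST = {0-1(w=3) 1-4(w=5) 2-4(w=10)}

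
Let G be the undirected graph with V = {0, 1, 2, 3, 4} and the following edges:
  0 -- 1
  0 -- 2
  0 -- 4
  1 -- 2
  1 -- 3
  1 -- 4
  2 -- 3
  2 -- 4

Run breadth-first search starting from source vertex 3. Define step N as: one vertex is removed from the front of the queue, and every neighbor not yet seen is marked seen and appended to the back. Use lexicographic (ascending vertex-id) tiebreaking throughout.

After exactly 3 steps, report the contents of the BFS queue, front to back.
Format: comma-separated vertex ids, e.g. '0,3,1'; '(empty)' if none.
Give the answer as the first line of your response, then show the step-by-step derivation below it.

0,4

step 1: dequeue 3; queue=[1,2]; order=3
step 2: dequeue 1; queue=[2,0,4]; order=3,1
step 3: dequeue 2; queue=[0,4]; order=3,1,2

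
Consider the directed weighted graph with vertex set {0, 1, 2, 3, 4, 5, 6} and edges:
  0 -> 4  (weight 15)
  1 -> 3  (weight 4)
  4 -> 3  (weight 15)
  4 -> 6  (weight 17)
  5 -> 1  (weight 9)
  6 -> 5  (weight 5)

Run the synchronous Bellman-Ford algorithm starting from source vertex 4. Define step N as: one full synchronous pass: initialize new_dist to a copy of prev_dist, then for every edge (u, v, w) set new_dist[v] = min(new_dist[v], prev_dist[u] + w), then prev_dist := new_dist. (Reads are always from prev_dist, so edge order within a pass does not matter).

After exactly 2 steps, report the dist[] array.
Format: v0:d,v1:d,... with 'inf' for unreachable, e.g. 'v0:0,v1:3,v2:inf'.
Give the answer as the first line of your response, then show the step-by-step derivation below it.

v0:inf,v1:inf,v2:inf,v3:15,v4:0,v5:22,v6:17

step 1: dist = v0:inf,v1:inf,v2:inf,v3:15,v4:0,v5:inf,v6:17
step 2: dist = v0:inf,v1:inf,v2:inf,v3:15,v4:0,v5:22,v6:17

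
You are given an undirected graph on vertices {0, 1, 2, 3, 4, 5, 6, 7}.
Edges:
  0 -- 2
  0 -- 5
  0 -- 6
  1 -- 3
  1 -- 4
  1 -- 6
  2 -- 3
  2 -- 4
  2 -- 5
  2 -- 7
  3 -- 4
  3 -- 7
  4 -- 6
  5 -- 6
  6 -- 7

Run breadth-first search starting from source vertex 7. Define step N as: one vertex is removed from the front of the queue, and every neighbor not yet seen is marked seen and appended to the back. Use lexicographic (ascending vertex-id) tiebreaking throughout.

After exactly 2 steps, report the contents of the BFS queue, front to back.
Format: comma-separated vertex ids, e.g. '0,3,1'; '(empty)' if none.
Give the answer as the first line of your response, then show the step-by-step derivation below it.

3,6,0,4,5

step 1: dequeue 7; queue=[2,3,6]; order=7
step 2: dequeue 2; queue=[3,6,0,4,5]; order=7,2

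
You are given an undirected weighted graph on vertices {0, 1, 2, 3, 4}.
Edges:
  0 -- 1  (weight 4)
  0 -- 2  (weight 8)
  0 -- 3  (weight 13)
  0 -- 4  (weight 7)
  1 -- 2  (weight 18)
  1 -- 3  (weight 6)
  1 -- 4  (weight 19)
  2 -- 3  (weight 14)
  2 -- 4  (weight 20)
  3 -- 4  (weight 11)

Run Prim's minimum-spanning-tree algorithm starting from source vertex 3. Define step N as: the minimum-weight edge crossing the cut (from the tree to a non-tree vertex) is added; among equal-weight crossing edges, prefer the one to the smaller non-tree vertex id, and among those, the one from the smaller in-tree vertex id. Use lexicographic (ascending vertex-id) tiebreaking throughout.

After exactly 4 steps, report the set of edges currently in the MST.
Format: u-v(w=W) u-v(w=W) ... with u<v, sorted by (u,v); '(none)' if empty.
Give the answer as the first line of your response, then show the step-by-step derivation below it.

0-1(w=4) 0-2(w=8) 0-4(w=7) 1-3(w=6)

step 1: add edge 1-3 (w=6); MST = {1-3(w=6)}
step 2: add edge 0-1 (w=4); MST = {0-1(w=4) 1-3(w=6)}
step 3: add edge 0-4 (w=7); MST = {0-1(w=4) 0-4(w=7) 1-3(w=6)}
step 4: add edge 0-2 (w=8); MST = {0-1(w=4) 0-2(w=8) 0-4(w=7) 1-3(w=6)}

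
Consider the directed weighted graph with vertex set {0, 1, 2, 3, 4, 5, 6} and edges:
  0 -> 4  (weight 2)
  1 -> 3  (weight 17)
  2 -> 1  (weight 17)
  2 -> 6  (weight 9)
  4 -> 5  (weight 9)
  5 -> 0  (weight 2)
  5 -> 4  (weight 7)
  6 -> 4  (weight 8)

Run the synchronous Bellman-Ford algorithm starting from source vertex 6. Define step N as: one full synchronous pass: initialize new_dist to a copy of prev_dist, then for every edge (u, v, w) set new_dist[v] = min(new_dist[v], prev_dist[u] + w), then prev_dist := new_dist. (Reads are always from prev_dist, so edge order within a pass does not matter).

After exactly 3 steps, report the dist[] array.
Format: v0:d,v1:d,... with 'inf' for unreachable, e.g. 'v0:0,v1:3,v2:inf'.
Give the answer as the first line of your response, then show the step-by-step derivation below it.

v0:19,v1:inf,v2:inf,v3:inf,v4:8,v5:17,v6:0

step 1: dist = v0:inf,v1:inf,v2:inf,v3:inf,v4:8,v5:inf,v6:0
step 2: dist = v0:inf,v1:inf,v2:inf,v3:inf,v4:8,v5:17,v6:0
step 3: dist = v0:19,v1:inf,v2:inf,v3:inf,v4:8,v5:17,v6:0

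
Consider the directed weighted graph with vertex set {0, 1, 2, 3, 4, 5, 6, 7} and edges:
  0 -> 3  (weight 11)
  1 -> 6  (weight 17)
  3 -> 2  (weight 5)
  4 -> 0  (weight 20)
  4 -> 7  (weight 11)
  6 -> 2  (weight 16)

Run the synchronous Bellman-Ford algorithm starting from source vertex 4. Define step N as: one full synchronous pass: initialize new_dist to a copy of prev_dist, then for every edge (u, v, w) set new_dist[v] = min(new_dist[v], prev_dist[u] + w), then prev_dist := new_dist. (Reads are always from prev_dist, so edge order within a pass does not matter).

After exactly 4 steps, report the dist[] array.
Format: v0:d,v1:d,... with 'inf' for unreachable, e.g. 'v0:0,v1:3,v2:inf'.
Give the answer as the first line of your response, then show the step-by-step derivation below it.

v0:20,v1:inf,v2:36,v3:31,v4:0,v5:inf,v6:inf,v7:11

step 1: dist = v0:20,v1:inf,v2:inf,v3:inf,v4:0,v5:inf,v6:inf,v7:11
step 2: dist = v0:20,v1:inf,v2:inf,v3:31,v4:0,v5:inf,v6:inf,v7:11
step 3: dist = v0:20,v1:inf,v2:36,v3:31,v4:0,v5:inf,v6:inf,v7:11
step 4: dist = v0:20,v1:inf,v2:36,v3:31,v4:0,v5:inf,v6:inf,v7:11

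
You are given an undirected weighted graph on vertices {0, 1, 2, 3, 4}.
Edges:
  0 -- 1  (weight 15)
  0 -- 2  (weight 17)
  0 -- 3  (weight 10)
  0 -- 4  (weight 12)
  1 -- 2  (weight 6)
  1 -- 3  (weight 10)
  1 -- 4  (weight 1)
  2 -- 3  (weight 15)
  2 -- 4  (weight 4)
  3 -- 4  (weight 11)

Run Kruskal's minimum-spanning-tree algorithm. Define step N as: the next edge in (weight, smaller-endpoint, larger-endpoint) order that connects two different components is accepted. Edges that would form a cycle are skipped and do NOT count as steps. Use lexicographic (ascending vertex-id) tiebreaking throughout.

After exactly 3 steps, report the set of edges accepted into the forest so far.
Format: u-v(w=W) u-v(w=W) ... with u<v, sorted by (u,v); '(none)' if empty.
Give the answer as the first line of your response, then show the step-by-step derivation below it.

0-3(w=10) 1-4(w=1) 2-4(w=4)

step 1: add edge 1-4 (w=1); MST = {1-4(w=1)}
step 2: add edge 2-4 (w=4); MST = {1-4(w=1) 2-4(w=4)}
step 3: add edge 0-3 (w=10); MST = {0-3(w=10) 1-4(w=1) 2-4(w=4)}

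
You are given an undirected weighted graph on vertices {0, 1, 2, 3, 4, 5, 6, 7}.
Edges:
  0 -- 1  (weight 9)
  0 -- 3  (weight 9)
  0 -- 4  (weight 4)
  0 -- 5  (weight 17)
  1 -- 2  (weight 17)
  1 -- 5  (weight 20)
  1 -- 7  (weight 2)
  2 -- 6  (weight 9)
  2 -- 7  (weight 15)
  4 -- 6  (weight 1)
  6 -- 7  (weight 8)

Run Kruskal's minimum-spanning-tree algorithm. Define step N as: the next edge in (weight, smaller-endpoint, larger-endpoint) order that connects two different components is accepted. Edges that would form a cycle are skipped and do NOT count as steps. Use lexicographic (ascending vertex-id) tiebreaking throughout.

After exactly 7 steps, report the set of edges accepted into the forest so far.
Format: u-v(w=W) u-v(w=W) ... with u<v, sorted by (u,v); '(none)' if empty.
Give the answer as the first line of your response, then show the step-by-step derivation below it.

0-3(w=9) 0-4(w=4) 0-5(w=17) 1-7(w=2) 2-6(w=9) 4-6(w=1) 6-7(w=8)

step 1: add edge 4-6 (w=1); MST = {4-6(w=1)}
step 2: add edge 1-7 (w=2); MST = {1-7(w=2) 4-6(w=1)}
step 3: add edge 0-4 (w=4); MST = {0-4(w=4) 1-7(w=2) 4-6(w=1)}
step 4: add edge 6-7 (w=8); MST = {0-4(w=4) 1-7(w=2) 4-6(w=1) 6-7(w=8)}
step 5: add edge 0-3 (w=9); MST = {0-3(w=9) 0-4(w=4) 1-7(w=2) 4-6(w=1) 6-7(w=8)}
step 6: add edge 2-6 (w=9); MST = {0-3(w=9) 0-4(w=4) 1-7(w=2) 2-6(w=9) 4-6(w=1) 6-7(w=8)}
step 7: add edge 0-5 (w=17); MST = {0-3(w=9) 0-4(w=4) 0-5(w=17) 1-7(w=2) 2-6(w=9) 4-6(w=1) 6-7(w=8)}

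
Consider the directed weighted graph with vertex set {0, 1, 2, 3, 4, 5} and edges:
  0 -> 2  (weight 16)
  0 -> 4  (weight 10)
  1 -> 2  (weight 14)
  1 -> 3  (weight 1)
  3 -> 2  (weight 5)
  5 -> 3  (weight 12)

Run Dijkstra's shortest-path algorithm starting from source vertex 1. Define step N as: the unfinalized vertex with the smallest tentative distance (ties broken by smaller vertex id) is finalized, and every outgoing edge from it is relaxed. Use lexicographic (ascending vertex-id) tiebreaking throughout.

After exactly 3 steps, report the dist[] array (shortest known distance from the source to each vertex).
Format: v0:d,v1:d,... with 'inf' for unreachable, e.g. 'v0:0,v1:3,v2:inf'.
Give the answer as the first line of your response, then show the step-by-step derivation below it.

v0:inf,v1:0,v2:6,v3:1,v4:inf,v5:inf

step 1: dist = v0:inf,v1:0,v2:14,v3:1,v4:inf,v5:inf
step 2: dist = v0:inf,v1:0,v2:6,v3:1,v4:inf,v5:inf
step 3: dist = v0:inf,v1:0,v2:6,v3:1,v4:inf,v5:inf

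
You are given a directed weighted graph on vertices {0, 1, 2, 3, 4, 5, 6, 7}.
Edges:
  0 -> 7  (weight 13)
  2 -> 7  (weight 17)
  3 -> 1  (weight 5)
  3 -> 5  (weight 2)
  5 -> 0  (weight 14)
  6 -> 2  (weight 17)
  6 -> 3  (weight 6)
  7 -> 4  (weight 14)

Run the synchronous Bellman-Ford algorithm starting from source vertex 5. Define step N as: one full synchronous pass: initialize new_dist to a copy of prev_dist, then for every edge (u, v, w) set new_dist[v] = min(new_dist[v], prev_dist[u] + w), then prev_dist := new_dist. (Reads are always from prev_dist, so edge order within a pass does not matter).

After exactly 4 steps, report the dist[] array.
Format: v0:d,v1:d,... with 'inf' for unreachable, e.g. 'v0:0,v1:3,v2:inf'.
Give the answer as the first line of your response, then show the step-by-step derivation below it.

v0:14,v1:inf,v2:inf,v3:inf,v4:41,v5:0,v6:inf,v7:27

step 1: dist = v0:14,v1:inf,v2:inf,v3:inf,v4:inf,v5:0,v6:inf,v7:inf
step 2: dist = v0:14,v1:inf,v2:inf,v3:inf,v4:inf,v5:0,v6:inf,v7:27
step 3: dist = v0:14,v1:inf,v2:inf,v3:inf,v4:41,v5:0,v6:inf,v7:27
step 4: dist = v0:14,v1:inf,v2:inf,v3:inf,v4:41,v5:0,v6:inf,v7:27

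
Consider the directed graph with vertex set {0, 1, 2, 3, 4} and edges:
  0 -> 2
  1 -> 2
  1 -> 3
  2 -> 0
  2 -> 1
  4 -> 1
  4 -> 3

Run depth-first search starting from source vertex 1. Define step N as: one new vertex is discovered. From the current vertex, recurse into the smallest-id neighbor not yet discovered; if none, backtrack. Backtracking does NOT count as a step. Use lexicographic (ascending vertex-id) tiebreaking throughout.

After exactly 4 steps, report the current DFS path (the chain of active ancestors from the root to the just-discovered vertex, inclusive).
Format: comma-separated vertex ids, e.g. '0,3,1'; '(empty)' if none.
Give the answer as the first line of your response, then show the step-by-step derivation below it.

1,3

step 1: discover 1; path=1; order=1
step 2: discover 2; path=1>2; order=1,2
step 3: discover 0; path=1>2>0; order=1,2,0
step 4: discover 3; path=1>3; order=1,2,0,3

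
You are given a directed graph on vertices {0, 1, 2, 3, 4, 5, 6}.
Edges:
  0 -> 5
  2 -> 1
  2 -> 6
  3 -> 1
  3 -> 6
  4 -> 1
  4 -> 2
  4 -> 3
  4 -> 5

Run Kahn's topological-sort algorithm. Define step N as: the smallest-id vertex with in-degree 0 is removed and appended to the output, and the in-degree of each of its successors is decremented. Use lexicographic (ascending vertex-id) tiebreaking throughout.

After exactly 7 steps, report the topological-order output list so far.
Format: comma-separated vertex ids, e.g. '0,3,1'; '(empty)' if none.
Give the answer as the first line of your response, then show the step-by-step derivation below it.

0,4,2,3,1,5,6

step 1: output 0; order=[0]; indeg=(0,3,1,1,0,1,2)
step 2: output 4; order=[0,4]; indeg=(0,2,0,0,0,0,2)
step 3: output 2; order=[0,4,2]; indeg=(0,1,0,0,0,0,1)
step 4: output 3; order=[0,4,2,3]; indeg=(0,0,0,0,0,0,0)
step 5: output 1; order=[0,4,2,3,1]; indeg=(0,0,0,0,0,0,0)
step 6: output 5; order=[0,4,2,3,1,5]; indeg=(0,0,0,0,0,0,0)
step 7: output 6; order=[0,4,2,3,1,5,6]; indeg=(0,0,0,0,0,0,0)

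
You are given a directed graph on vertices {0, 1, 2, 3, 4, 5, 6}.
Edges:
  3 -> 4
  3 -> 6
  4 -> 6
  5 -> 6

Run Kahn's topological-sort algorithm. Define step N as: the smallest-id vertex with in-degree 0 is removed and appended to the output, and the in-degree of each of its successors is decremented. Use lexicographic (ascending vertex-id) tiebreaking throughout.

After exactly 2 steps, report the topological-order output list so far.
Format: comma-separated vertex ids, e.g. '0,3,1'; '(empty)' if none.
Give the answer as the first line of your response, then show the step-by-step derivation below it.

0,1

step 1: output 0; order=[0]; indeg=(0,0,0,0,1,0,3)
step 2: output 1; order=[0,1]; indeg=(0,0,0,0,1,0,3)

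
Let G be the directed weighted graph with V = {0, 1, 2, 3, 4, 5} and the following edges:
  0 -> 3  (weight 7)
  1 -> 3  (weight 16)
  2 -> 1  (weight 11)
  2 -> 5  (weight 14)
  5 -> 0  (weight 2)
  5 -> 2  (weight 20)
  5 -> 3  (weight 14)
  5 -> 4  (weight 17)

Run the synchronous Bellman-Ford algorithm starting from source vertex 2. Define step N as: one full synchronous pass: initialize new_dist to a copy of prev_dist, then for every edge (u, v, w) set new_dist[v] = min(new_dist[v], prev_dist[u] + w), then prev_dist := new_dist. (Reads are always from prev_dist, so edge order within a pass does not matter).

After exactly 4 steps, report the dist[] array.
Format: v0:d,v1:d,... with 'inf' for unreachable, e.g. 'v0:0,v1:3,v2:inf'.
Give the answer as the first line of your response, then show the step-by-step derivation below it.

v0:16,v1:11,v2:0,v3:23,v4:31,v5:14

step 1: dist = v0:inf,v1:11,v2:0,v3:inf,v4:inf,v5:14
step 2: dist = v0:16,v1:11,v2:0,v3:27,v4:31,v5:14
step 3: dist = v0:16,v1:11,v2:0,v3:23,v4:31,v5:14
step 4: dist = v0:16,v1:11,v2:0,v3:23,v4:31,v5:14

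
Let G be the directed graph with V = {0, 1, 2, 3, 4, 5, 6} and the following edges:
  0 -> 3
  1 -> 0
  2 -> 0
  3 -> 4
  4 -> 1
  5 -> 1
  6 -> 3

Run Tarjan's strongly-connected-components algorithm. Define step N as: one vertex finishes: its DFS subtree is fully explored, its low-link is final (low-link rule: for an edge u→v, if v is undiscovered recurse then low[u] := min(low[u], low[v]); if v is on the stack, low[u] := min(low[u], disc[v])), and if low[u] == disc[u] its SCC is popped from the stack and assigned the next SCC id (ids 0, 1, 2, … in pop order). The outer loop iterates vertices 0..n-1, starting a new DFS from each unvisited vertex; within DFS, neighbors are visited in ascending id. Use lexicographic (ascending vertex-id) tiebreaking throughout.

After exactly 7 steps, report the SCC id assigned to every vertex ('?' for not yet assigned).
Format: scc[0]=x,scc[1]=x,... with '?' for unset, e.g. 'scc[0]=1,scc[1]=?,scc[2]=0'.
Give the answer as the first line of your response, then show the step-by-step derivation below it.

scc[0]=0,scc[1]=0,scc[2]=1,scc[3]=0,scc[4]=0,scc[5]=2,scc[6]=3

step 1: low=(low[0]=0,low[1]=0,low[2]=?,low[3]=1,low[4]=2,low[5]=?,low[6]=?); scc=(scc[0]=?,scc[1]=?,scc[2]=?,scc[3]=?,scc[4]=?,scc[5]=?,scc[6]=?)
step 2: low=(low[0]=0,low[1]=0,low[2]=?,low[3]=1,low[4]=0,low[5]=?,low[6]=?); scc=(scc[0]=?,scc[1]=?,scc[2]=?,scc[3]=?,scc[4]=?,scc[5]=?,scc[6]=?)
step 3: low=(low[0]=0,low[1]=0,low[2]=?,low[3]=0,low[4]=0,low[5]=?,low[6]=?); scc=(scc[0]=?,scc[1]=?,scc[2]=?,scc[3]=?,scc[4]=?,scc[5]=?,scc[6]=?)
step 4: low=(low[0]=0,low[1]=0,low[2]=?,low[3]=0,low[4]=0,low[5]=?,low[6]=?); scc=(scc[0]=0,scc[1]=0,scc[2]=?,scc[3]=0,scc[4]=0,scc[5]=?,scc[6]=?)
step 5: low=(low[0]=0,low[1]=0,low[2]=4,low[3]=0,low[4]=0,low[5]=?,low[6]=?); scc=(scc[0]=0,scc[1]=0,scc[2]=1,scc[3]=0,scc[4]=0,scc[5]=?,scc[6]=?)
step 6: low=(low[0]=0,low[1]=0,low[2]=4,low[3]=0,low[4]=0,low[5]=5,low[6]=?); scc=(scc[0]=0,scc[1]=0,scc[2]=1,scc[3]=0,scc[4]=0,scc[5]=2,scc[6]=?)
step 7: low=(low[0]=0,low[1]=0,low[2]=4,low[3]=0,low[4]=0,low[5]=5,low[6]=6); scc=(scc[0]=0,scc[1]=0,scc[2]=1,scc[3]=0,scc[4]=0,scc[5]=2,scc[6]=3)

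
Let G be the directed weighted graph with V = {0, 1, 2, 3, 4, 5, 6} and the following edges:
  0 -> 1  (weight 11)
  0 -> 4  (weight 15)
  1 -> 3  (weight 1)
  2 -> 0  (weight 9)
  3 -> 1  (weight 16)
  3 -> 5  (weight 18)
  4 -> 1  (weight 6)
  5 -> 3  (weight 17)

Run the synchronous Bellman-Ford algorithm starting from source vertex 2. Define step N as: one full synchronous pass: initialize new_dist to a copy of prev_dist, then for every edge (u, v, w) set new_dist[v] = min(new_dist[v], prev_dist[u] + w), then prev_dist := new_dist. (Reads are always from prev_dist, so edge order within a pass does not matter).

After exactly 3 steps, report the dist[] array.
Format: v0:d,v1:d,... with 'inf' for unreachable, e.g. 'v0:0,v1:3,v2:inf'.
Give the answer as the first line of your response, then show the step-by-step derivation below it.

v0:9,v1:20,v2:0,v3:21,v4:24,v5:inf,v6:inf

step 1: dist = v0:9,v1:inf,v2:0,v3:inf,v4:inf,v5:inf,v6:inf
step 2: dist = v0:9,v1:20,v2:0,v3:inf,v4:24,v5:inf,v6:inf
step 3: dist = v0:9,v1:20,v2:0,v3:21,v4:24,v5:inf,v6:inf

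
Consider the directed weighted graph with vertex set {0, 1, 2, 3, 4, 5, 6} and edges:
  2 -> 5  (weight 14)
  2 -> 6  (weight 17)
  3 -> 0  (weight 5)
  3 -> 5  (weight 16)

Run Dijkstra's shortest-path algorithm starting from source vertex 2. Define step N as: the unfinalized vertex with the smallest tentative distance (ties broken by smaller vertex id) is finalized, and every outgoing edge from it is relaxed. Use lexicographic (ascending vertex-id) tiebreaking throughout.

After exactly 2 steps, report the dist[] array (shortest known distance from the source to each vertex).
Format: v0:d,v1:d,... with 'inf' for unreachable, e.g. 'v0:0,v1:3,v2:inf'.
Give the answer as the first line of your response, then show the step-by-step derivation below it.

v0:inf,v1:inf,v2:0,v3:inf,v4:inf,v5:14,v6:17

step 1: dist = v0:inf,v1:inf,v2:0,v3:inf,v4:inf,v5:14,v6:17
step 2: dist = v0:inf,v1:inf,v2:0,v3:inf,v4:inf,v5:14,v6:17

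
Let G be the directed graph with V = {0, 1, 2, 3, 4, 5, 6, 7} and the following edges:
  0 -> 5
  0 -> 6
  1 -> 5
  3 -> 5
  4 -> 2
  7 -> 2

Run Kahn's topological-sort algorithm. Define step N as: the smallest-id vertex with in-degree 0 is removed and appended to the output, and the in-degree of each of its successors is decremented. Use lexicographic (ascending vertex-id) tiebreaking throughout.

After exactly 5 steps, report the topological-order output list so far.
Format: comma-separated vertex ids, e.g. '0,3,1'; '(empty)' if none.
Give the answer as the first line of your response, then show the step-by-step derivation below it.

0,1,3,4,5

step 1: output 0; order=[0]; indeg=(0,0,2,0,0,2,0,0)
step 2: output 1; order=[0,1]; indeg=(0,0,2,0,0,1,0,0)
step 3: output 3; order=[0,1,3]; indeg=(0,0,2,0,0,0,0,0)
step 4: output 4; order=[0,1,3,4]; indeg=(0,0,1,0,0,0,0,0)
step 5: output 5; order=[0,1,3,4,5]; indeg=(0,0,1,0,0,0,0,0)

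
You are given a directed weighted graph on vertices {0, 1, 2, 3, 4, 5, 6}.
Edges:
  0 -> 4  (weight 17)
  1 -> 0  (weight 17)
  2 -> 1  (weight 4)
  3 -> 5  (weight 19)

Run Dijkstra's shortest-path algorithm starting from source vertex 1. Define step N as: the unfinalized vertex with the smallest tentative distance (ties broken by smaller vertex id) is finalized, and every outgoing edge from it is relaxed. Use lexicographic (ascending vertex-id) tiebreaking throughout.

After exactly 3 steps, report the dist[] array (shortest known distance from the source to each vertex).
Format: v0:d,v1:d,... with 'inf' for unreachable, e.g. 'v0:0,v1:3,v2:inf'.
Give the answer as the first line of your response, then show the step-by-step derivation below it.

v0:17,v1:0,v2:inf,v3:inf,v4:34,v5:inf,v6:inf

step 1: dist = v0:17,v1:0,v2:inf,v3:inf,v4:inf,v5:inf,v6:inf
step 2: dist = v0:17,v1:0,v2:inf,v3:inf,v4:34,v5:inf,v6:inf
step 3: dist = v0:17,v1:0,v2:inf,v3:inf,v4:34,v5:inf,v6:inf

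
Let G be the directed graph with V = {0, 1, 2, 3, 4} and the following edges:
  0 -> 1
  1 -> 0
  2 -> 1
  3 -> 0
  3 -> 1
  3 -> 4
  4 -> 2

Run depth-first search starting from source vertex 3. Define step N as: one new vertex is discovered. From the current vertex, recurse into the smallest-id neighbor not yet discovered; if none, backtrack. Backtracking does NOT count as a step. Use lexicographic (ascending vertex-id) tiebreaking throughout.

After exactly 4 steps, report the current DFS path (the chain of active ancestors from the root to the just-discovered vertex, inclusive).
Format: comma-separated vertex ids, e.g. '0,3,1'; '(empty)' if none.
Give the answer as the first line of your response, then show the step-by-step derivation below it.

3,4

step 1: discover 3; path=3; order=3
step 2: discover 0; path=3>0; order=3,0
step 3: discover 1; path=3>0>1; order=3,0,1
step 4: discover 4; path=3>4; order=3,0,1,4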